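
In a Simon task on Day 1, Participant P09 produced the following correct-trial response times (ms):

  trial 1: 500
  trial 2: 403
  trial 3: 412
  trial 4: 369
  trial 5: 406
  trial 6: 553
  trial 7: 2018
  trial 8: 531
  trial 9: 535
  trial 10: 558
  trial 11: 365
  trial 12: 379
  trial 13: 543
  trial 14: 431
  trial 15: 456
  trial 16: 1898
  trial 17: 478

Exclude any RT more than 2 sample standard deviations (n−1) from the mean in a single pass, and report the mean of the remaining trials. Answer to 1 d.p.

n = 17, ΣRT = 10835, M = 637.353
Σ(x−M)² = 4031413.88; s = √(4031413.88/16) = 501.960
Cutoffs: 637.353 ± 2·501.960 → [-366.6, 1641.3]
Outside: 1898, 2018 → excluded.
Retained (n=15): Σ = 6919, mean = 6919/15 = 461.267

461.3 ms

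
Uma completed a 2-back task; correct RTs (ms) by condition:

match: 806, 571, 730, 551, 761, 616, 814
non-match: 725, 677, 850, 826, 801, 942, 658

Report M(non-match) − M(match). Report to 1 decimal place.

M(match) = 4849/7 = 692.714
M(non-match) = 5479/7 = 782.714
Difference = 782.714 − 692.714 = 90.000 ms

90.0 ms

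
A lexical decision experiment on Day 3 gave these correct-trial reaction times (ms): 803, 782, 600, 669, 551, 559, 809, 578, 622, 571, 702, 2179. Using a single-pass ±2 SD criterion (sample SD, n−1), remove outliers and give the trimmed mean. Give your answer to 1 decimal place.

n = 12, ΣRT = 9425, M = 785.417
Σ(x−M)² = 2219758.92; s = √(2219758.92/11) = 449.217
Cutoffs: 785.417 ± 2·449.217 → [-113.0, 1683.9]
Outside: 2179 → excluded.
Retained (n=11): Σ = 7246, mean = 7246/11 = 658.727

658.7 ms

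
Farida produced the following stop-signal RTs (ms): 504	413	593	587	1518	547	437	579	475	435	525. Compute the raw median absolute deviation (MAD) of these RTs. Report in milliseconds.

Sorted: 413, 435, 437, 475, 504, 525, 547, 579, 587, 593, 1518 → median = 525
|x − 525|: 21, 112, 68, 62, 993, 22, 88, 54, 50, 90, 0
Sorted deviations: 0, 21, 22, 50, 54, 62, 68, 88, 90, 112, 993 → MAD = 62

62 ms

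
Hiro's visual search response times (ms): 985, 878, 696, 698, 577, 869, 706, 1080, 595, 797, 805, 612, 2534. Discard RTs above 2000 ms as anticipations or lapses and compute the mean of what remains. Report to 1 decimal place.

Excluded: 2534
Retained (n=12): Σ = 9298
Mean = 9298/12 = 774.8333

774.8 ms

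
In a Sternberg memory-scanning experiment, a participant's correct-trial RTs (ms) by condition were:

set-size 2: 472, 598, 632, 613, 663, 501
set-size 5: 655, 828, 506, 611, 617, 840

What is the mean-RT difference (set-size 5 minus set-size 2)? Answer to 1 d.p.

M(set-size 2) = 3479/6 = 579.833
M(set-size 5) = 4057/6 = 676.167
Difference = 676.167 − 579.833 = 96.333 ms

96.3 ms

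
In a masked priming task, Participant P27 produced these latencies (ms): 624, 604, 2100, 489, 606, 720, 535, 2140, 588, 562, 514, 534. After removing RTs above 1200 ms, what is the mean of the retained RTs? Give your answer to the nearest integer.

Excluded: 2100, 2140
Retained (n=10): Σ = 5776
Mean = 5776/10 = 577.6000

578 ms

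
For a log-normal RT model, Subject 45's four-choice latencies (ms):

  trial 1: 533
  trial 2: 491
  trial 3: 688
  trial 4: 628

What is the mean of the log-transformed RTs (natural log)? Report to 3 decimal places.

ln(RT): 6.2785, 6.1964, 6.5338, 6.4425
Σ ln(RT) = 25.4513
Mean = 25.4513/4 = 6.36282

6.363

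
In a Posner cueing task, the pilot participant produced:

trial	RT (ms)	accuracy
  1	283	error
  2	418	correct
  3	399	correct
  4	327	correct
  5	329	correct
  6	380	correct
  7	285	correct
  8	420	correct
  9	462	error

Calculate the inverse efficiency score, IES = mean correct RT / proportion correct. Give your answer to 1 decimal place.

469.8 ms

Correct trials (n=7): 418, 399, 327, 329, 380, 285, 420
Mean correct RT = 2558/7 = 365.4286 ms
Proportion correct = 7/9
IES = 365.4286 / (7/9) = 469.837 ms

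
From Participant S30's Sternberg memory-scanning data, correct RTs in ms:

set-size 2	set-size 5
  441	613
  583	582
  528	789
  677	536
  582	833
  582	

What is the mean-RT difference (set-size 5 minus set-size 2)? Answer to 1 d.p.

M(set-size 2) = 3393/6 = 565.500
M(set-size 5) = 3353/5 = 670.600
Difference = 670.600 − 565.500 = 105.100 ms

105.1 ms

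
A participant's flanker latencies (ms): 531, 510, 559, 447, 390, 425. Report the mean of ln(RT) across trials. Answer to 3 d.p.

6.159

ln(RT): 6.2748, 6.2344, 6.3261, 6.1026, 5.9661, 6.0521
Σ ln(RT) = 36.9561
Mean = 36.9561/6 = 6.15935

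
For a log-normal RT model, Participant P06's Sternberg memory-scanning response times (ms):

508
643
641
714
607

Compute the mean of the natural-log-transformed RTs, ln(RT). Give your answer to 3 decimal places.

ln(RT): 6.2305, 6.4661, 6.4630, 6.5709, 6.4085
Σ ln(RT) = 32.1391
Mean = 32.1391/5 = 6.42781

6.428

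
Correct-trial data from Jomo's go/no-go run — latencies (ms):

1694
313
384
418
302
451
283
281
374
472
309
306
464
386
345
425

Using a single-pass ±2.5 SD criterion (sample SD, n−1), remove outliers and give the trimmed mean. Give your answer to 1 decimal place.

n = 16, ΣRT = 7207, M = 450.438
Σ(x−M)² = 1712855.94; s = √(1712855.94/15) = 337.921
Cutoffs: 450.438 ± 2.5·337.921 → [-394.4, 1295.2]
Outside: 1694 → excluded.
Retained (n=15): Σ = 5513, mean = 5513/15 = 367.533

367.5 ms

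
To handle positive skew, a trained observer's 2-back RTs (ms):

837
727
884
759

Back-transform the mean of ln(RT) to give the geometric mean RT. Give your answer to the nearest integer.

799 ms

ln(RT): 6.7298, 6.5889, 6.7845, 6.6320
Mean ln(RT) = 26.7352/4 = 6.68380
Geometric mean = exp(6.68380) = 799.35 ms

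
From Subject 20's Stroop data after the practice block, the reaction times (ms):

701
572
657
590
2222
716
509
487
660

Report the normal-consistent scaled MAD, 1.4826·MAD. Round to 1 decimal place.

99.3 ms

Sorted: 487, 509, 572, 590, 657, 660, 701, 716, 2222 → median = 657
|x − 657| sorted: 0, 3, 44, 59, 67, 85, 148, 170, 1565 → MAD = 67
Robust SD ≈ 1.4826 × 67 = 99.334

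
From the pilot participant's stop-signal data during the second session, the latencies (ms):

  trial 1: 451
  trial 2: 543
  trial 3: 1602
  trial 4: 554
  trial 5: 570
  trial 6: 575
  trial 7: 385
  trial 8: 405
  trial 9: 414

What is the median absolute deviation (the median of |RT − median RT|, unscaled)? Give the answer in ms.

92 ms

Sorted: 385, 405, 414, 451, 543, 554, 570, 575, 1602 → median = 543
|x − 543|: 92, 0, 1059, 11, 27, 32, 158, 138, 129
Sorted deviations: 0, 11, 27, 32, 92, 129, 138, 158, 1059 → MAD = 92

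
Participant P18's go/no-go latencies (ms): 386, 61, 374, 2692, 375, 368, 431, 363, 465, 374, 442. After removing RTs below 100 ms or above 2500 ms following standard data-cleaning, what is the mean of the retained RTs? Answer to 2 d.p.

397.56 ms

Excluded: 61, 2692
Retained (n=9): Σ = 3578
Mean = 3578/9 = 397.5556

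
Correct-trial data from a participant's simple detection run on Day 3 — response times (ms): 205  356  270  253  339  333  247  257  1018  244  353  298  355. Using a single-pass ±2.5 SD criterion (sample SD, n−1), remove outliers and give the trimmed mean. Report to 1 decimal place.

292.5 ms

n = 13, ΣRT = 4528, M = 348.308
Σ(x−M)² = 516698.77; s = √(516698.77/12) = 207.505
Cutoffs: 348.308 ± 2.5·207.505 → [-170.5, 867.1]
Outside: 1018 → excluded.
Retained (n=12): Σ = 3510, mean = 3510/12 = 292.500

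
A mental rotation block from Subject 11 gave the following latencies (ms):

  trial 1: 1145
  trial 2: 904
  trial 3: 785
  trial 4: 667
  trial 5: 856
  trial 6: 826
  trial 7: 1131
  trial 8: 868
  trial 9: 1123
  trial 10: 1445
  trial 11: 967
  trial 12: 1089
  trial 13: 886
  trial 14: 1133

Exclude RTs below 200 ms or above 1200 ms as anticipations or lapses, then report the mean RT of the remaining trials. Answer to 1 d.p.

Excluded: 1445
Retained (n=13): Σ = 12380
Mean = 12380/13 = 952.3077

952.3 ms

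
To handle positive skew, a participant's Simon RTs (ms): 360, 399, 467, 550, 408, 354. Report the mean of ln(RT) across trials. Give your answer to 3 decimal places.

6.035

ln(RT): 5.8861, 5.9890, 6.1463, 6.3099, 6.0113, 5.8693
Σ ln(RT) = 36.2119
Mean = 36.2119/6 = 6.03531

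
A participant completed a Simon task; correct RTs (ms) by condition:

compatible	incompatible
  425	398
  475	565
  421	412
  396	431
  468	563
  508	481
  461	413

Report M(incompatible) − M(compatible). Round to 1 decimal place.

M(compatible) = 3154/7 = 450.571
M(incompatible) = 3263/7 = 466.143
Difference = 466.143 − 450.571 = 15.571 ms

15.6 ms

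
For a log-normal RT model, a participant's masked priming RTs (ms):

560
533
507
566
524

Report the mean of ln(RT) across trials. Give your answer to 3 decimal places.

6.287

ln(RT): 6.3279, 6.2785, 6.2285, 6.3386, 6.2615
Σ ln(RT) = 31.4351
Mean = 31.4351/5 = 6.28701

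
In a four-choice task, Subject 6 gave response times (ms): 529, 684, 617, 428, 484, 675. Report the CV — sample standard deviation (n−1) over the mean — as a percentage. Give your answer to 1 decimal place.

n = 6, Σ = 3417, M = 569.5000
Σ(x−M)² = 55469.500; s = √(55469.500/5) = 105.3276
CV = 105.3276 / 569.5000 = 0.18495 = 18.495%

18.5%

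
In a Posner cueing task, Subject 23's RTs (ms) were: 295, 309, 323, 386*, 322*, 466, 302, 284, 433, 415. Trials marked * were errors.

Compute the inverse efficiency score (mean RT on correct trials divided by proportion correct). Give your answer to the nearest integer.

Correct trials (n=8): 295, 309, 323, 466, 302, 284, 433, 415
Mean correct RT = 2827/8 = 353.3750 ms
Proportion correct = 8/10
IES = 353.3750 / (8/10) = 441.719 ms

442 ms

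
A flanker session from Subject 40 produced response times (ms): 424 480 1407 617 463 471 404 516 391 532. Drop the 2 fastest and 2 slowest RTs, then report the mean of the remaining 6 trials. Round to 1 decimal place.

481.0 ms

Sorted: 391, 404, 424, 463, 471, 480, 516, 532, 617, 1407
Drop lowest 2 (391, 404) and highest 2 (617, 1407)
Remaining (n=6): Σ = 2886, mean = 2886/6 = 481.000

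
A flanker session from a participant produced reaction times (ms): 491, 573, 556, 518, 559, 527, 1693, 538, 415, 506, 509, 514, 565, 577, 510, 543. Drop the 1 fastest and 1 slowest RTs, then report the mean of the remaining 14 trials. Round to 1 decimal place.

Sorted: 415, 491, 506, 509, 510, 514, 518, 527, 538, 543, 556, 559, 565, 573, 577, 1693
Drop lowest 1 (415) and highest 1 (1693)
Remaining (n=14): Σ = 7486, mean = 7486/14 = 534.714

534.7 ms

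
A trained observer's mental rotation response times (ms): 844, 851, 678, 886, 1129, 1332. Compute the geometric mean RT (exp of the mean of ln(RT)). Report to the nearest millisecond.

930 ms

ln(RT): 6.7382, 6.7464, 6.5191, 6.7867, 7.0291, 7.1944
Mean ln(RT) = 41.0140/6 = 6.83566
Geometric mean = exp(6.83566) = 930.44 ms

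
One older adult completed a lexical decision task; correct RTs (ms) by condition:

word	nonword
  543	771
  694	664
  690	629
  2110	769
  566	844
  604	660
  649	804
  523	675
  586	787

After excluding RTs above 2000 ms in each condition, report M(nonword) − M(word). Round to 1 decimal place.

126.8 ms

word: exclude 2110
M(word) = 4855/8 = 606.875
M(nonword) = 6603/9 = 733.667
Difference = 733.667 − 606.875 = 126.792 ms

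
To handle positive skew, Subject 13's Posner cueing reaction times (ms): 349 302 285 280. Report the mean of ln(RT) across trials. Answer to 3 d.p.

ln(RT): 5.8551, 5.7104, 5.6525, 5.6348
Σ ln(RT) = 22.8528
Mean = 22.8528/4 = 5.71319

5.713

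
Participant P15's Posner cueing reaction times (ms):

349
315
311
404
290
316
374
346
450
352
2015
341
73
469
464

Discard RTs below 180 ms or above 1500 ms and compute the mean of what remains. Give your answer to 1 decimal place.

Excluded: 73, 2015
Retained (n=13): Σ = 4781
Mean = 4781/13 = 367.7692

367.8 ms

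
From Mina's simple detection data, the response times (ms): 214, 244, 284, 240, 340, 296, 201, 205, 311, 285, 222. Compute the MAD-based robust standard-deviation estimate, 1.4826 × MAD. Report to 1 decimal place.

59.3 ms

Sorted: 201, 205, 214, 222, 240, 244, 284, 285, 296, 311, 340 → median = 244
|x − 244| sorted: 0, 4, 22, 30, 39, 40, 41, 43, 52, 67, 96 → MAD = 40
Robust SD ≈ 1.4826 × 40 = 59.304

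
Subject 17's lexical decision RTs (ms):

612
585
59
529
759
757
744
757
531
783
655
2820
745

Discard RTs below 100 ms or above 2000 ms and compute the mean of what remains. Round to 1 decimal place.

677.9 ms

Excluded: 59, 2820
Retained (n=11): Σ = 7457
Mean = 7457/11 = 677.9091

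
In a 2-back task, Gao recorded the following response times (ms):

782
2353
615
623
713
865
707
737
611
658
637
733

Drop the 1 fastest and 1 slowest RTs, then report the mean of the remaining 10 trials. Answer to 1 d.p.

707.0 ms

Sorted: 611, 615, 623, 637, 658, 707, 713, 733, 737, 782, 865, 2353
Drop lowest 1 (611) and highest 1 (2353)
Remaining (n=10): Σ = 7070, mean = 7070/10 = 707.000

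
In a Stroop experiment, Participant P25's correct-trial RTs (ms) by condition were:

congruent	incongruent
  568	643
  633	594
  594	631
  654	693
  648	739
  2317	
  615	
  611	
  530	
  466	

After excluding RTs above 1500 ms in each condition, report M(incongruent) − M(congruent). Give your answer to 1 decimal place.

congruent: exclude 2317
M(congruent) = 5319/9 = 591.000
M(incongruent) = 3300/5 = 660.000
Difference = 660.000 − 591.000 = 69.000 ms

69.0 ms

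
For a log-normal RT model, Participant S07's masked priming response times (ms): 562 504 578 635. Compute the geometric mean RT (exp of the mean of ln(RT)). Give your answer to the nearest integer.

568 ms

ln(RT): 6.3315, 6.2226, 6.3596, 6.4536
Mean ln(RT) = 25.3673/4 = 6.34182
Geometric mean = exp(6.34182) = 567.83 ms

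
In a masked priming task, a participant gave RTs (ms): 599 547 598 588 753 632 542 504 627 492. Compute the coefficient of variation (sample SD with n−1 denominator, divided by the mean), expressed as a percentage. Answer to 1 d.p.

12.8%

n = 10, Σ = 5882, M = 588.2000
Σ(x−M)² = 50971.600; s = √(50971.600/9) = 75.2563
CV = 75.2563 / 588.2000 = 0.12794 = 12.794%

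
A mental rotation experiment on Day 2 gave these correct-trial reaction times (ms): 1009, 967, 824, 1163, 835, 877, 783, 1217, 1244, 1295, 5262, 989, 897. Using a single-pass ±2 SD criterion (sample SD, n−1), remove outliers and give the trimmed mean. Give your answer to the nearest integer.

1008 ms

n = 13, ΣRT = 17362, M = 1335.538
Σ(x−M)² = 17053563.23; s = √(17053563.23/12) = 1192.112
Cutoffs: 1335.538 ± 2·1192.112 → [-1048.7, 3719.8]
Outside: 5262 → excluded.
Retained (n=12): Σ = 12100, mean = 12100/12 = 1008.333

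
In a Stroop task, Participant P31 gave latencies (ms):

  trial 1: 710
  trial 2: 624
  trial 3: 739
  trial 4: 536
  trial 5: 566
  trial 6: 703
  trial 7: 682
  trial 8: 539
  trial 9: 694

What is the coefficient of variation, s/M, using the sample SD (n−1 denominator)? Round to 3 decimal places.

n = 9, Σ = 5793, M = 643.6667
Σ(x−M)² = 49978.000; s = √(49978.000/8) = 79.0395
CV = 79.0395 / 643.6667 = 0.12280

0.123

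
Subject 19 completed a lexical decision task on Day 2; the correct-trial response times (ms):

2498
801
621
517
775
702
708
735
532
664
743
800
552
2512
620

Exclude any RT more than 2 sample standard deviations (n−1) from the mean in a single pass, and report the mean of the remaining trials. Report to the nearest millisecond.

675 ms

n = 15, ΣRT = 13780, M = 918.667
Σ(x−M)² = 5925443.33; s = √(5925443.33/14) = 650.574
Cutoffs: 918.667 ± 2·650.574 → [-382.5, 2219.8]
Outside: 2498, 2512 → excluded.
Retained (n=13): Σ = 8770, mean = 8770/13 = 674.615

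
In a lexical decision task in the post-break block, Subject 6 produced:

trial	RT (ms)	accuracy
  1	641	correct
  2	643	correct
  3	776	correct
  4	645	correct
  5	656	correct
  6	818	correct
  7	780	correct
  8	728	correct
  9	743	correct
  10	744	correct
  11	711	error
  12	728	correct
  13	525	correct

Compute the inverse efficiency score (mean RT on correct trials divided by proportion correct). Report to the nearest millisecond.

761 ms

Correct trials (n=12): 641, 643, 776, 645, 656, 818, 780, 728, 743, 744, 728, 525
Mean correct RT = 8427/12 = 702.2500 ms
Proportion correct = 12/13
IES = 702.2500 / (12/13) = 760.771 ms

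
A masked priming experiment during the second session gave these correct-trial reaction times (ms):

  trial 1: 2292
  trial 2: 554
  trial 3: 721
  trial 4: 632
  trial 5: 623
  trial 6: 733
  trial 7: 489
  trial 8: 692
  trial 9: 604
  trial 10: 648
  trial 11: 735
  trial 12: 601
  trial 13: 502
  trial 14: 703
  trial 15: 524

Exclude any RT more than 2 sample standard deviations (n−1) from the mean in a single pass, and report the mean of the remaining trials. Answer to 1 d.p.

n = 15, ΣRT = 11053, M = 736.867
Σ(x−M)² = 2685195.73; s = √(2685195.73/14) = 437.949
Cutoffs: 736.867 ± 2·437.949 → [-139.0, 1612.8]
Outside: 2292 → excluded.
Retained (n=14): Σ = 8761, mean = 8761/14 = 625.786

625.8 ms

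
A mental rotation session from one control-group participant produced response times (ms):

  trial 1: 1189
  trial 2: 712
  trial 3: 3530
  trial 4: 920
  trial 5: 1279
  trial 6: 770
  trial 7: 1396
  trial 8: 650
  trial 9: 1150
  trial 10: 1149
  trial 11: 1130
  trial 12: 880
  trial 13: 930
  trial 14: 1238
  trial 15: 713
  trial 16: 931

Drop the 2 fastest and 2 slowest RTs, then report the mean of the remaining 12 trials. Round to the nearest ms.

Sorted: 650, 712, 713, 770, 880, 920, 930, 931, 1130, 1149, 1150, 1189, 1238, 1279, 1396, 3530
Drop lowest 2 (650, 712) and highest 2 (1396, 3530)
Remaining (n=12): Σ = 12279, mean = 12279/12 = 1023.250

1023 ms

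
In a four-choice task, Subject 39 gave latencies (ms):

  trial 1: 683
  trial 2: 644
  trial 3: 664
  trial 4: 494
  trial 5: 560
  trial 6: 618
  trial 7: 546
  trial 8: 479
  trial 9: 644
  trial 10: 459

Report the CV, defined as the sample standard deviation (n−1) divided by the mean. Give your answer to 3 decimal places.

n = 10, Σ = 5791, M = 579.1000
Σ(x−M)² = 61086.900; s = √(61086.900/9) = 82.3859
CV = 82.3859 / 579.1000 = 0.14227

0.142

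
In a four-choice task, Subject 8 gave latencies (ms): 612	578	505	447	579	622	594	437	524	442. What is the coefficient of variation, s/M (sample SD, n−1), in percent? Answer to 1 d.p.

n = 10, Σ = 5340, M = 534.0000
Σ(x−M)² = 47772.000; s = √(47772.000/9) = 72.8560
CV = 72.8560 / 534.0000 = 0.13643 = 13.643%

13.6%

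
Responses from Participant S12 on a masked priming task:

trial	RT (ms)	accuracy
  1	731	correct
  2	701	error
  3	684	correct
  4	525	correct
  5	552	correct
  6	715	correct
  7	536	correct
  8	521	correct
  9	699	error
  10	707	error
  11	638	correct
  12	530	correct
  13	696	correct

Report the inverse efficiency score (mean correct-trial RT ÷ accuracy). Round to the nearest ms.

Correct trials (n=10): 731, 684, 525, 552, 715, 536, 521, 638, 530, 696
Mean correct RT = 6128/10 = 612.8000 ms
Proportion correct = 10/13
IES = 612.8000 / (10/13) = 796.640 ms

797 ms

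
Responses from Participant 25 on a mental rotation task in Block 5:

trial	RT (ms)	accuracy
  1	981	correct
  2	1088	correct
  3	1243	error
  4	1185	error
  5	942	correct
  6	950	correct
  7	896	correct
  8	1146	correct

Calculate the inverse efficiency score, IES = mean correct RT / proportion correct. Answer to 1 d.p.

1334.0 ms

Correct trials (n=6): 981, 1088, 942, 950, 896, 1146
Mean correct RT = 6003/6 = 1000.5000 ms
Proportion correct = 6/8
IES = 1000.5000 / (6/8) = 1334.000 ms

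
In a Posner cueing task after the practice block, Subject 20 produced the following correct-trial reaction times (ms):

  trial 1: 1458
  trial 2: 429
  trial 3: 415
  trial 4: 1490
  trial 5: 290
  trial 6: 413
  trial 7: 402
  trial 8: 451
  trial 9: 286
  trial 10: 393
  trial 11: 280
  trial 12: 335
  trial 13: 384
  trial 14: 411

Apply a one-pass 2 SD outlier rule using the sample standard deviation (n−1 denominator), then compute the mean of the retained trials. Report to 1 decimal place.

n = 14, ΣRT = 7437, M = 531.214
Σ(x−M)² = 2114410.36; s = √(2114410.36/13) = 403.295
Cutoffs: 531.214 ± 2·403.295 → [-275.4, 1337.8]
Outside: 1458, 1490 → excluded.
Retained (n=12): Σ = 4489, mean = 4489/12 = 374.083

374.1 ms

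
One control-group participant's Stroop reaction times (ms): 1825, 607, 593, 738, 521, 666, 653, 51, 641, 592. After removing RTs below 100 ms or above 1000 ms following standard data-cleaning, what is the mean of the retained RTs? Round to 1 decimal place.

626.4 ms

Excluded: 51, 1825
Retained (n=8): Σ = 5011
Mean = 5011/8 = 626.3750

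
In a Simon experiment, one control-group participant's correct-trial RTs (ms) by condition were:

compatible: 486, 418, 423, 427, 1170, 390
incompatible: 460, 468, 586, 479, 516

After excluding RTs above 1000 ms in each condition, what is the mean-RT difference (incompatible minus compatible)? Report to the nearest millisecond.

compatible: exclude 1170
M(compatible) = 2144/5 = 428.800
M(incompatible) = 2509/5 = 501.800
Difference = 501.800 − 428.800 = 73.000 ms

73 ms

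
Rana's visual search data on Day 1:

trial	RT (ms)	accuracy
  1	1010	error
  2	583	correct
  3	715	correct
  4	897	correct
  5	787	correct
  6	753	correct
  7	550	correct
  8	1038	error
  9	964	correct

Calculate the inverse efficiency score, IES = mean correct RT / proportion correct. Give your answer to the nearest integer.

Correct trials (n=7): 583, 715, 897, 787, 753, 550, 964
Mean correct RT = 5249/7 = 749.8571 ms
Proportion correct = 7/9
IES = 749.8571 / (7/9) = 964.102 ms

964 ms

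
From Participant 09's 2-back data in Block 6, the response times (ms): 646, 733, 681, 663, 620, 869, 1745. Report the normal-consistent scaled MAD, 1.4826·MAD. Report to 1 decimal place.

Sorted: 620, 646, 663, 681, 733, 869, 1745 → median = 681
|x − 681| sorted: 0, 18, 35, 52, 61, 188, 1064 → MAD = 52
Robust SD ≈ 1.4826 × 52 = 77.095

77.1 ms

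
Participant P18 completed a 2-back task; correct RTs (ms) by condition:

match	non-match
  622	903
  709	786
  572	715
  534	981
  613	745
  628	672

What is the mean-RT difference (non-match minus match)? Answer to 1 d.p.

187.3 ms

M(match) = 3678/6 = 613.000
M(non-match) = 4802/6 = 800.333
Difference = 800.333 − 613.000 = 187.333 ms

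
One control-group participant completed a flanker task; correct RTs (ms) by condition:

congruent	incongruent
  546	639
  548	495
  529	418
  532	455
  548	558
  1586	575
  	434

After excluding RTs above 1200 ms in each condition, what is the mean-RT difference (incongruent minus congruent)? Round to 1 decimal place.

-30.0 ms

congruent: exclude 1586
M(congruent) = 2703/5 = 540.600
M(incongruent) = 3574/7 = 510.571
Difference = 510.571 − 540.600 = -30.029 ms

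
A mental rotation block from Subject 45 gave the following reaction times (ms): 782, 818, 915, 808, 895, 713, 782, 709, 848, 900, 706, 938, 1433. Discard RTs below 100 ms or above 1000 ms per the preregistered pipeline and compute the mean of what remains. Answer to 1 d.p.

Excluded: 1433
Retained (n=12): Σ = 9814
Mean = 9814/12 = 817.8333

817.8 ms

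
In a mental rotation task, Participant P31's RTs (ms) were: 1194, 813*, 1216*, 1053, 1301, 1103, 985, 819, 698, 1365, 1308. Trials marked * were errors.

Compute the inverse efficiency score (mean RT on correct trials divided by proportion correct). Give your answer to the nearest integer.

Correct trials (n=9): 1194, 1053, 1301, 1103, 985, 819, 698, 1365, 1308
Mean correct RT = 9826/9 = 1091.7778 ms
Proportion correct = 9/11
IES = 1091.7778 / (9/11) = 1334.395 ms

1334 ms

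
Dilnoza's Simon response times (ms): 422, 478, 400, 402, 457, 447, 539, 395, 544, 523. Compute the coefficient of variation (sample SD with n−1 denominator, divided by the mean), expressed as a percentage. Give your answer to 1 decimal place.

12.6%

n = 10, Σ = 4607, M = 460.7000
Σ(x−M)² = 30396.100; s = √(30396.100/9) = 58.1149
CV = 58.1149 / 460.7000 = 0.12614 = 12.614%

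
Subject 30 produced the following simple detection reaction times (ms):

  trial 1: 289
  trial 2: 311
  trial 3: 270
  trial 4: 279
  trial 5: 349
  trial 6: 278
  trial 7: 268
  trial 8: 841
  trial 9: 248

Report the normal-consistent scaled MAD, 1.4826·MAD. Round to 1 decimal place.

Sorted: 248, 268, 270, 278, 279, 289, 311, 349, 841 → median = 279
|x − 279| sorted: 0, 1, 9, 10, 11, 31, 32, 70, 562 → MAD = 11
Robust SD ≈ 1.4826 × 11 = 16.309

16.3 ms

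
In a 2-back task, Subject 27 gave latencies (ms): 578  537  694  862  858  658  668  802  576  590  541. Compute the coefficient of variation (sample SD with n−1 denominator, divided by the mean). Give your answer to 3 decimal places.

n = 11, Σ = 7364, M = 669.4545
Σ(x−M)² = 148382.727; s = √(148382.727/10) = 121.8124
CV = 121.8124 / 669.4545 = 0.18196

0.182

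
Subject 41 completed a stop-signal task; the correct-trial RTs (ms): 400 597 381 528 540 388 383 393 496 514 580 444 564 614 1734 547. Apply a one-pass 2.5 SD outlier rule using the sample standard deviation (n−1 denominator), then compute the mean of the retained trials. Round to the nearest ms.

n = 16, ΣRT = 9103, M = 568.938
Σ(x−M)² = 1549402.94; s = √(1549402.94/15) = 321.393
Cutoffs: 568.938 ± 2.5·321.393 → [-234.5, 1372.4]
Outside: 1734 → excluded.
Retained (n=15): Σ = 7369, mean = 7369/15 = 491.267

491 ms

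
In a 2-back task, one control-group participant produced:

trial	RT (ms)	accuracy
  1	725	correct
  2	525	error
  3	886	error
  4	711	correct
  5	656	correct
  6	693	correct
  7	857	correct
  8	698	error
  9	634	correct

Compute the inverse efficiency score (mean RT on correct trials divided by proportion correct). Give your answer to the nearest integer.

Correct trials (n=6): 725, 711, 656, 693, 857, 634
Mean correct RT = 4276/6 = 712.6667 ms
Proportion correct = 6/9
IES = 712.6667 / (6/9) = 1069.000 ms

1069 ms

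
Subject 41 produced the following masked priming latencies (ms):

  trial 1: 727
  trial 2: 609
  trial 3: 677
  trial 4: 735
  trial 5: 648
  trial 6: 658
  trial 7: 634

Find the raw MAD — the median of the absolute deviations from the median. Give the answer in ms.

Sorted: 609, 634, 648, 658, 677, 727, 735 → median = 658
|x − 658|: 69, 49, 19, 77, 10, 0, 24
Sorted deviations: 0, 10, 19, 24, 49, 69, 77 → MAD = 24

24 ms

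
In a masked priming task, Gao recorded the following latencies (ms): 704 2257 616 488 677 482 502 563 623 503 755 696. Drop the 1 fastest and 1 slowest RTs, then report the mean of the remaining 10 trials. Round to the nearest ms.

613 ms

Sorted: 482, 488, 502, 503, 563, 616, 623, 677, 696, 704, 755, 2257
Drop lowest 1 (482) and highest 1 (2257)
Remaining (n=10): Σ = 6127, mean = 6127/10 = 612.700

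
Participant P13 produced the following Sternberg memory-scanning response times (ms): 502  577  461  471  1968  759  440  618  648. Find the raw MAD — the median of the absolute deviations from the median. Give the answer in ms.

Sorted: 440, 461, 471, 502, 577, 618, 648, 759, 1968 → median = 577
|x − 577|: 75, 0, 116, 106, 1391, 182, 137, 41, 71
Sorted deviations: 0, 41, 71, 75, 106, 116, 137, 182, 1391 → MAD = 106

106 ms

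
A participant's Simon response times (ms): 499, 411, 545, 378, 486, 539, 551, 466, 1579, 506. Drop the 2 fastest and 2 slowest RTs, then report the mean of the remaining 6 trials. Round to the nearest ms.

507 ms

Sorted: 378, 411, 466, 486, 499, 506, 539, 545, 551, 1579
Drop lowest 2 (378, 411) and highest 2 (551, 1579)
Remaining (n=6): Σ = 3041, mean = 3041/6 = 506.833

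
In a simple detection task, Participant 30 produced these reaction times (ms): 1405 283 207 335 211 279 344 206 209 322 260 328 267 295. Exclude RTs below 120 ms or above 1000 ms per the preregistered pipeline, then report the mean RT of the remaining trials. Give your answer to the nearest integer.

273 ms

Excluded: 1405
Retained (n=13): Σ = 3546
Mean = 3546/13 = 272.7692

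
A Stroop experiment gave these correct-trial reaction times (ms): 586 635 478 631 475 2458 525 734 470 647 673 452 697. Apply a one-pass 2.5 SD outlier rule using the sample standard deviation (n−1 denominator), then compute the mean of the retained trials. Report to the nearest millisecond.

n = 13, ΣRT = 9461, M = 727.769
Σ(x−M)² = 3352162.31; s = √(3352162.31/12) = 528.533
Cutoffs: 727.769 ± 2.5·528.533 → [-593.6, 2049.1]
Outside: 2458 → excluded.
Retained (n=12): Σ = 7003, mean = 7003/12 = 583.583

584 ms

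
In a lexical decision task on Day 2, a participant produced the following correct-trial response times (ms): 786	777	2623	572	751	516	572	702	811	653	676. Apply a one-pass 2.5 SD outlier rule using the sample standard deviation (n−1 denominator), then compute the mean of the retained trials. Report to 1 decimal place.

n = 11, ΣRT = 9439, M = 858.091
Σ(x−M)² = 3520668.91; s = √(3520668.91/10) = 593.352
Cutoffs: 858.091 ± 2.5·593.352 → [-625.3, 2341.5]
Outside: 2623 → excluded.
Retained (n=10): Σ = 6816, mean = 6816/10 = 681.600

681.6 ms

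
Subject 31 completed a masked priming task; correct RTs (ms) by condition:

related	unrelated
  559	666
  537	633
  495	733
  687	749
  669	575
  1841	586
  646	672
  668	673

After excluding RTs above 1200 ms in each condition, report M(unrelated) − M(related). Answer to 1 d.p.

related: exclude 1841
M(related) = 4261/7 = 608.714
M(unrelated) = 5287/8 = 660.875
Difference = 660.875 − 608.714 = 52.161 ms

52.2 ms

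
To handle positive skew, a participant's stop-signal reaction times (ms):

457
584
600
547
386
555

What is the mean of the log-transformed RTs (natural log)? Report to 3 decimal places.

ln(RT): 6.1247, 6.3699, 6.3969, 6.3044, 5.9558, 6.3190
Σ ln(RT) = 37.4708
Mean = 37.4708/6 = 6.24513

6.245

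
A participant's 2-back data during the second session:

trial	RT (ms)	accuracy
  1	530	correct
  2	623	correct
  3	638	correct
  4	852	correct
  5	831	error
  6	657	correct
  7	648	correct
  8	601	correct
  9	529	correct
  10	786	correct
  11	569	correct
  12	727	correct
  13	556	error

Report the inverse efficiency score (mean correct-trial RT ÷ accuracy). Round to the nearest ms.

Correct trials (n=11): 530, 623, 638, 852, 657, 648, 601, 529, 786, 569, 727
Mean correct RT = 7160/11 = 650.9091 ms
Proportion correct = 11/13
IES = 650.9091 / (11/13) = 769.256 ms

769 ms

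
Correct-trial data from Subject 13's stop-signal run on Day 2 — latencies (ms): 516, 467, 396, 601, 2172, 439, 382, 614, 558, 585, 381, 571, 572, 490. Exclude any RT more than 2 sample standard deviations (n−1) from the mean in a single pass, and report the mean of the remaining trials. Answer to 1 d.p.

n = 14, ΣRT = 8744, M = 624.571
Σ(x−M)² = 2666409.43; s = √(2666409.43/13) = 452.889
Cutoffs: 624.571 ± 2·452.889 → [-281.2, 1530.3]
Outside: 2172 → excluded.
Retained (n=13): Σ = 6572, mean = 6572/13 = 505.538

505.5 ms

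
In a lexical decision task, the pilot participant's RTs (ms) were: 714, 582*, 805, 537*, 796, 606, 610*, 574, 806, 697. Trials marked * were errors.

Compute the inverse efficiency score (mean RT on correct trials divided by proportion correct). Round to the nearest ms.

1020 ms

Correct trials (n=7): 714, 805, 796, 606, 574, 806, 697
Mean correct RT = 4998/7 = 714.0000 ms
Proportion correct = 7/10
IES = 714.0000 / (7/10) = 1020.000 ms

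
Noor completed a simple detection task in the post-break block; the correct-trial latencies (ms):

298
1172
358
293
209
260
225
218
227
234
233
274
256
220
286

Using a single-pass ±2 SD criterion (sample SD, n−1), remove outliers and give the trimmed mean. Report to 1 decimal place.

256.5 ms

n = 15, ΣRT = 4763, M = 317.533
Σ(x−M)² = 804801.73; s = √(804801.73/14) = 239.762
Cutoffs: 317.533 ± 2·239.762 → [-162.0, 797.1]
Outside: 1172 → excluded.
Retained (n=14): Σ = 3591, mean = 3591/14 = 256.500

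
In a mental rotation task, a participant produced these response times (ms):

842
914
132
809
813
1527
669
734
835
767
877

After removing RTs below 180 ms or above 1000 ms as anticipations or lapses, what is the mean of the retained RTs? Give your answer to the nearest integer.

807 ms

Excluded: 132, 1527
Retained (n=9): Σ = 7260
Mean = 7260/9 = 806.6667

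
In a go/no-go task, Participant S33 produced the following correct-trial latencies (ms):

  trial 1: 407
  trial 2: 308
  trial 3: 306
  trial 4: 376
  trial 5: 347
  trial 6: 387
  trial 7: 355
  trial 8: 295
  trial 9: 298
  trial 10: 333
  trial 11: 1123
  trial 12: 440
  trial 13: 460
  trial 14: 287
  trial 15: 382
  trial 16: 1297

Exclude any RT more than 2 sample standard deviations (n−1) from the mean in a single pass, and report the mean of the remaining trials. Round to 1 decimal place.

n = 16, ΣRT = 7401, M = 462.562
Σ(x−M)² = 1331851.94; s = √(1331851.94/15) = 297.977
Cutoffs: 462.562 ± 2·297.977 → [-133.4, 1058.5]
Outside: 1123, 1297 → excluded.
Retained (n=14): Σ = 4981, mean = 4981/14 = 355.786

355.8 ms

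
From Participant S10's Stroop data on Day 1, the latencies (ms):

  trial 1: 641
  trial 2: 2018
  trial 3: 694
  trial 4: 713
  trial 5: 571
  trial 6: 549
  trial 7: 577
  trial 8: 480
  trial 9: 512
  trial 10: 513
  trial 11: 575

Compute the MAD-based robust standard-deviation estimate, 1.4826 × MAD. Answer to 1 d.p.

93.4 ms

Sorted: 480, 512, 513, 549, 571, 575, 577, 641, 694, 713, 2018 → median = 575
|x − 575| sorted: 0, 2, 4, 26, 62, 63, 66, 95, 119, 138, 1443 → MAD = 63
Robust SD ≈ 1.4826 × 63 = 93.404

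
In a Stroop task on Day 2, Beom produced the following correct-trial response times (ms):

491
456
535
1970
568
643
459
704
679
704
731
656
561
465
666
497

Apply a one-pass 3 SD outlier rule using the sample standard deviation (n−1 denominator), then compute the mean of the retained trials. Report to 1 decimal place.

n = 16, ΣRT = 10785, M = 674.062
Σ(x−M)² = 1931612.94; s = √(1931612.94/15) = 358.851
Cutoffs: 674.062 ± 3·358.851 → [-402.5, 1750.6]
Outside: 1970 → excluded.
Retained (n=15): Σ = 8815, mean = 8815/15 = 587.667

587.7 ms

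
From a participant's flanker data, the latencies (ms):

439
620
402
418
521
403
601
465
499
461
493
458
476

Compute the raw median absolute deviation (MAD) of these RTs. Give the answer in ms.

Sorted: 402, 403, 418, 439, 458, 461, 465, 476, 493, 499, 521, 601, 620 → median = 465
|x − 465|: 26, 155, 63, 47, 56, 62, 136, 0, 34, 4, 28, 7, 11
Sorted deviations: 0, 4, 7, 11, 26, 28, 34, 47, 56, 62, 63, 136, 155 → MAD = 34

34 ms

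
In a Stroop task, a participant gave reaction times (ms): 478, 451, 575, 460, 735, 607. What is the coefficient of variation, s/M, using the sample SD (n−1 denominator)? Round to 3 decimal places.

n = 6, Σ = 3306, M = 551.0000
Σ(x−M)² = 61178.000; s = √(61178.000/5) = 110.6146
CV = 110.6146 / 551.0000 = 0.20075

0.201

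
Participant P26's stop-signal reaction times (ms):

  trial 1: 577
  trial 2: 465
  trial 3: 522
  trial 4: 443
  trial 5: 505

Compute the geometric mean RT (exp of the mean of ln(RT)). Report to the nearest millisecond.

500 ms

ln(RT): 6.3578, 6.1420, 6.2577, 6.0936, 6.2246
Mean ln(RT) = 31.0757/5 = 6.21514
Geometric mean = exp(6.21514) = 500.26 ms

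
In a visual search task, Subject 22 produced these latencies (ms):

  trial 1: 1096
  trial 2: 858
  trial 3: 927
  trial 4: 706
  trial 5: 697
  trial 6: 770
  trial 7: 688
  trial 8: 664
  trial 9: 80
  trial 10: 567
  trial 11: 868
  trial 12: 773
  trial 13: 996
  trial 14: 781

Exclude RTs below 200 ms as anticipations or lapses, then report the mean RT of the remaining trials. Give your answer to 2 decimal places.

Excluded: 80
Retained (n=13): Σ = 10391
Mean = 10391/13 = 799.3077

799.31 ms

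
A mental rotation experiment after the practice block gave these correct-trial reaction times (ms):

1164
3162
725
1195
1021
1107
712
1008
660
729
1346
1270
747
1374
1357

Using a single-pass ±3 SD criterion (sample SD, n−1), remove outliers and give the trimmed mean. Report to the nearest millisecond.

1030 ms

n = 15, ΣRT = 17577, M = 1171.800
Σ(x−M)² = 5179950.40; s = √(5179950.40/14) = 608.273
Cutoffs: 1171.800 ± 3·608.273 → [-653.0, 2996.6]
Outside: 3162 → excluded.
Retained (n=14): Σ = 14415, mean = 14415/14 = 1029.643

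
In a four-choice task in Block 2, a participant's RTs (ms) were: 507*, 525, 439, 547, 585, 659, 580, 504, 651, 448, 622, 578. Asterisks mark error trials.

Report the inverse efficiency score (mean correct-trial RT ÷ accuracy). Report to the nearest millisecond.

609 ms

Correct trials (n=11): 525, 439, 547, 585, 659, 580, 504, 651, 448, 622, 578
Mean correct RT = 6138/11 = 558.0000 ms
Proportion correct = 11/12
IES = 558.0000 / (11/12) = 608.727 ms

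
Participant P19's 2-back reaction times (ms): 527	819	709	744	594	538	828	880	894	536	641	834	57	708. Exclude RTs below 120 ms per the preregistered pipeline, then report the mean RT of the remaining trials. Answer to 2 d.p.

711.69 ms

Excluded: 57
Retained (n=13): Σ = 9252
Mean = 9252/13 = 711.6923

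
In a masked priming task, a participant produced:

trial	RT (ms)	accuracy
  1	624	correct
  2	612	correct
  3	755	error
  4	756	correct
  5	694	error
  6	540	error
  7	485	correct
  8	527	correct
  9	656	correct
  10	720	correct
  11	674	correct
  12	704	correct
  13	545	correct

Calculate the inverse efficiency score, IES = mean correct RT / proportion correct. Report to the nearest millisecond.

Correct trials (n=10): 624, 612, 756, 485, 527, 656, 720, 674, 704, 545
Mean correct RT = 6303/10 = 630.3000 ms
Proportion correct = 10/13
IES = 630.3000 / (10/13) = 819.390 ms

819 ms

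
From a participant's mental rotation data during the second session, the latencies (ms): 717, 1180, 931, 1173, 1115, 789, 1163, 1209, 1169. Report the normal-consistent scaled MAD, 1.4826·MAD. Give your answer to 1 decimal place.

Sorted: 717, 789, 931, 1115, 1163, 1169, 1173, 1180, 1209 → median = 1163
|x − 1163| sorted: 0, 6, 10, 17, 46, 48, 232, 374, 446 → MAD = 46
Robust SD ≈ 1.4826 × 46 = 68.200

68.2 ms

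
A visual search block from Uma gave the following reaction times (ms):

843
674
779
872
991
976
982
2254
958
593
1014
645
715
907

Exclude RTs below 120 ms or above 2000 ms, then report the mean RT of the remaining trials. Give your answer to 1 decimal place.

Excluded: 2254
Retained (n=13): Σ = 10949
Mean = 10949/13 = 842.2308

842.2 ms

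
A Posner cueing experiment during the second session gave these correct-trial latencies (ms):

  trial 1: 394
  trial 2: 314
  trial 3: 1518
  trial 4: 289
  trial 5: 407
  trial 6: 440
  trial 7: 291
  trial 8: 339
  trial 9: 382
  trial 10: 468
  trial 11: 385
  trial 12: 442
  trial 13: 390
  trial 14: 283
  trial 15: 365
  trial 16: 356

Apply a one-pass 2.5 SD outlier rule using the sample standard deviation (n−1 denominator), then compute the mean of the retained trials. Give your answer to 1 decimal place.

n = 16, ΣRT = 7063, M = 441.438
Σ(x−M)² = 1283341.94; s = √(1283341.94/15) = 292.500
Cutoffs: 441.438 ± 2.5·292.500 → [-289.8, 1172.7]
Outside: 1518 → excluded.
Retained (n=15): Σ = 5545, mean = 5545/15 = 369.667

369.7 ms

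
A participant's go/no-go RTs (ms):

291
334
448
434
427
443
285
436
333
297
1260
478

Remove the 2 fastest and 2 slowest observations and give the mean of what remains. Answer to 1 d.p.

394.0 ms

Sorted: 285, 291, 297, 333, 334, 427, 434, 436, 443, 448, 478, 1260
Drop lowest 2 (285, 291) and highest 2 (478, 1260)
Remaining (n=8): Σ = 3152, mean = 3152/8 = 394.000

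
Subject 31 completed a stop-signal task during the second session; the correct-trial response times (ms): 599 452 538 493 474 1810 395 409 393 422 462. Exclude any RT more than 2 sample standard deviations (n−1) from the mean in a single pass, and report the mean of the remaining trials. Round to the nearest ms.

464 ms

n = 11, ΣRT = 6447, M = 586.091
Σ(x−M)² = 1687128.91; s = √(1687128.91/10) = 410.747
Cutoffs: 586.091 ± 2·410.747 → [-235.4, 1407.6]
Outside: 1810 → excluded.
Retained (n=10): Σ = 4637, mean = 4637/10 = 463.700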